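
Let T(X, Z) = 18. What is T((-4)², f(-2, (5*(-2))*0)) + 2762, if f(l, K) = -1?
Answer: 2780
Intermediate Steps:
T((-4)², f(-2, (5*(-2))*0)) + 2762 = 18 + 2762 = 2780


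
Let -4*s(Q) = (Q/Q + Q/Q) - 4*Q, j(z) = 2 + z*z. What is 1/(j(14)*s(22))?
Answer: 1/4257 ≈ 0.00023491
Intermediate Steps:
j(z) = 2 + z²
s(Q) = -½ + Q (s(Q) = -((Q/Q + Q/Q) - 4*Q)/4 = -((1 + 1) - 4*Q)/4 = -(2 - 4*Q)/4 = -½ + Q)
1/(j(14)*s(22)) = 1/((2 + 14²)*(-½ + 22)) = 1/((2 + 196)*(43/2)) = (2/43)/198 = (1/198)*(2/43) = 1/4257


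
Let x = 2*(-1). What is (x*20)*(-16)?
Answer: 640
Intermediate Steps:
x = -2
(x*20)*(-16) = -2*20*(-16) = -40*(-16) = 640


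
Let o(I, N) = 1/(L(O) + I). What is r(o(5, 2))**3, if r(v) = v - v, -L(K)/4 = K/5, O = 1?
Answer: 0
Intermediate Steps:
L(K) = -4*K/5
o(I, N) = 1/(-4/5 + I) (o(I, N) = 1/(-4/5*1 + I) = 1/(-4/5 + I))
r(v) = 0
r(o(5, 2))**3 = 0**3 = 0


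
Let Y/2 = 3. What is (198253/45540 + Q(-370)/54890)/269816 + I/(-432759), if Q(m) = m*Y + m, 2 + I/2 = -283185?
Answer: 1157573620420399591/884476147501378080 ≈ 1.3088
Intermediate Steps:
I = -566374 (I = -4 + 2*(-283185) = -4 - 566370 = -566374)
Y = 6 (Y = 2*3 = 6)
Q(m) = 7*m (Q(m) = m*6 + m = 6*m + m = 7*m)
(198253/45540 + Q(-370)/54890)/269816 + I/(-432759) = (198253/45540 + (7*(-370))/54890)/269816 - 566374/(-432759) = (198253*(1/45540) - 2590*1/54890)*(1/269816) - 566374*(-1/432759) = (18023/4140 - 259/5489)*(1/269816) + 566374/432759 = (97855987/22724460)*(1/269816) + 566374/432759 = 97855987/6131422899360 + 566374/432759 = 1157573620420399591/884476147501378080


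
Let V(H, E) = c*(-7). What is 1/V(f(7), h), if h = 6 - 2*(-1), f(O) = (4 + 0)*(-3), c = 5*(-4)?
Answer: 1/140 ≈ 0.0071429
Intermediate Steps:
c = -20
f(O) = -12 (f(O) = 4*(-3) = -12)
h = 8 (h = 6 + 2 = 8)
V(H, E) = 140 (V(H, E) = -20*(-7) = 140)
1/V(f(7), h) = 1/140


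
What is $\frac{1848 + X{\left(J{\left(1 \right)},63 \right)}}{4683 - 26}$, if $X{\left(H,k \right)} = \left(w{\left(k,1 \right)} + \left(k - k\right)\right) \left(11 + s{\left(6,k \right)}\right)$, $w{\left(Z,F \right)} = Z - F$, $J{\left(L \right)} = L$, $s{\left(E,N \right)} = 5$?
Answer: $\frac{2840}{4657} \approx 0.60983$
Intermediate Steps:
$X{\left(H,k \right)} = -16 + 16 k$ ($X{\left(H,k \right)} = \left(\left(k - 1\right) + \left(k - k\right)\right) \left(11 + 5\right) = \left(\left(k - 1\right) + 0\right) 16 = \left(\left(-1 + k\right) + 0\right) 16 = \left(-1 + k\right) 16 = -16 + 16 k$)
$\frac{1848 + X{\left(J{\left(1 \right)},63 \right)}}{4683 - 26} = \frac{1848 + \left(-16 + 16 \cdot 63\right)}{4683 - 26} = \frac{1848 + \left(-16 + 1008\right)}{4657} = \left(1848 + 992\right) \frac{1}{4657} = 2840 \cdot \frac{1}{4657} = \frac{2840}{4657}$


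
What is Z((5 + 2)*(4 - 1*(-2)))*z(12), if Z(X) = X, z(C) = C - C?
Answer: 0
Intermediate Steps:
z(C) = 0
Z((5 + 2)*(4 - 1*(-2)))*z(12) = ((5 + 2)*(4 - 1*(-2)))*0 = (7*(4 + 2))*0 = (7*6)*0 = 42*0 = 0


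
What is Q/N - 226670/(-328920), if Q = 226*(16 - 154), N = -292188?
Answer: 637405091/800887308 ≈ 0.79587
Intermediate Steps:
Q = -31188 (Q = 226*(-138) = -31188)
Q/N - 226670/(-328920) = -31188/(-292188) - 226670/(-328920) = -31188*(-1/292188) - 226670*(-1/328920) = 2599/24349 + 22667/32892 = 637405091/800887308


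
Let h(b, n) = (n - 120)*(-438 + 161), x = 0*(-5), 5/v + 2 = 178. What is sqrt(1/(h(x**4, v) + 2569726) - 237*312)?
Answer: 2*I*sqrt(3879740238939178936482)/458120631 ≈ 271.93*I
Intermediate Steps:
v = 5/176 (v = 5/(-2 + 178) = 5/176 ≈ 0.028409)
x = 0
h(b, n) = 33240 - 277*n (h(b, n) = (-120 + n)*(-277) = 33240 - 277*n)
sqrt(1/(h(x**4, v) + 2569726) - 237*312) = sqrt(1/((33240 - 277*5/176) + 2569726) - 237*312) = sqrt(1/((33240 - 1385/176) + 2569726) - 73944) = sqrt(1/(5848855/176 + 2569726) - 73944) = sqrt(1/(458120631/176) - 73944) = sqrt(176/458120631 - 73944) = sqrt(-33875271938488/458120631) = 2*I*sqrt(3879740238939178936482)/458120631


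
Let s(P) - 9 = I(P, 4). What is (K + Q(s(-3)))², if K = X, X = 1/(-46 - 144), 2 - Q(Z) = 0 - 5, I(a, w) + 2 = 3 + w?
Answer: 1766241/36100 ≈ 48.926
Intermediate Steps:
I(a, w) = 1 + w (I(a, w) = -2 + (3 + w) = 1 + w)
s(P) = 14 (s(P) = 9 + (1 + 4) = 9 + 5 = 14)
Q(Z) = 7 (Q(Z) = 2 - (0 - 5) = 2 - 1*(-5) = 2 + 5 = 7)
X = -1/190 (X = 1/(-190) = -1/190 ≈ -0.0052632)
K = -1/190 ≈ -0.0052632
(K + Q(s(-3)))² = (-1/190 + 7)² = (1329/190)² = 1766241/36100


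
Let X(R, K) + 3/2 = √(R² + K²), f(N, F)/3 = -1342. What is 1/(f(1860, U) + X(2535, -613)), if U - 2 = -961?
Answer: -16110/37675049 - 4*√6801994/37675049 ≈ -0.00070450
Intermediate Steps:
U = -959 (U = 2 - 961 = -959)
f(N, F) = -4026 (f(N, F) = 3*(-1342) = -4026)
X(R, K) = -3/2 + √(K² + R²) (X(R, K) = -3/2 + √(R² + K²) = -3/2 + √(K² + R²))
1/(f(1860, U) + X(2535, -613)) = 1/(-4026 + (-3/2 + √((-613)² + 2535²))) = 1/(-4026 + (-3/2 + √(375769 + 6426225))) = 1/(-4026 + (-3/2 + √6801994)) = 1/(-8055/2 + √6801994)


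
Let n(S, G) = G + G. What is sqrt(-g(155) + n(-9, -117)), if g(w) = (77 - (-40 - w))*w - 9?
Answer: 7*I*sqrt(865) ≈ 205.88*I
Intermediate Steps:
n(S, G) = 2*G
g(w) = -9 + w*(117 + w) (g(w) = (77 + (40 + w))*w - 9 = (117 + w)*w - 9 = w*(117 + w) - 9 = -9 + w*(117 + w))
sqrt(-g(155) + n(-9, -117)) = sqrt(-(-9 + 155**2 + 117*155) + 2*(-117)) = sqrt(-(-9 + 24025 + 18135) - 234) = sqrt(-1*42151 - 234) = sqrt(-42151 - 234) = sqrt(-42385) = 7*I*sqrt(865)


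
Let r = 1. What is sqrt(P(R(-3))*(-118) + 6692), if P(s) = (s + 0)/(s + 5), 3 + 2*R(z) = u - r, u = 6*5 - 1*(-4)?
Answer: sqrt(26414)/2 ≈ 81.262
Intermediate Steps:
u = 34 (u = 30 + 4 = 34)
R(z) = 15 (R(z) = -3/2 + (34 - 1*1)/2 = -3/2 + (34 - 1)/2 = -3/2 + (1/2)*33 = -3/2 + 33/2 = 15)
P(s) = s/(5 + s)
sqrt(P(R(-3))*(-118) + 6692) = sqrt((15/(5 + 15))*(-118) + 6692) = sqrt((15/20)*(-118) + 6692) = sqrt((15*(1/20))*(-118) + 6692) = sqrt((3/4)*(-118) + 6692) = sqrt(-177/2 + 6692) = sqrt(13207/2) = sqrt(26414)/2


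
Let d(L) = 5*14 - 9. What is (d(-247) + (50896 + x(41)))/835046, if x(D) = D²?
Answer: 26319/417523 ≈ 0.063036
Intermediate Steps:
d(L) = 61 (d(L) = 70 - 9 = 61)
(d(-247) + (50896 + x(41)))/835046 = (61 + (50896 + 41²))/835046 = (61 + (50896 + 1681))*(1/835046) = (61 + 52577)*(1/835046) = 52638*(1/835046) = 26319/417523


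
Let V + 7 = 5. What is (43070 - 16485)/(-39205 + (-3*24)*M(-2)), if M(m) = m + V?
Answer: -26585/38917 ≈ -0.68312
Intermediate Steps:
V = -2 (V = -7 + 5 = -2)
M(m) = -2 + m (M(m) = m - 2 = -2 + m)
(43070 - 16485)/(-39205 + (-3*24)*M(-2)) = (43070 - 16485)/(-39205 + (-3*24)*(-2 - 2)) = 26585/(-39205 - 72*(-4)) = 26585/(-39205 + 288) = 26585/(-38917) = 26585*(-1/38917) = -26585/38917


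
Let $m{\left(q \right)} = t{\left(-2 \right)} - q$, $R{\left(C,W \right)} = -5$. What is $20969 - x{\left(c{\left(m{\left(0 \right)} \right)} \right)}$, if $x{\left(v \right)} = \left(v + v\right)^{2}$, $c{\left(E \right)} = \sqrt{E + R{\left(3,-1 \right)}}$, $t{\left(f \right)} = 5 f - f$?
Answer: $21021$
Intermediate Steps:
$t{\left(f \right)} = 4 f$
$m{\left(q \right)} = -8 - q$ ($m{\left(q \right)} = 4 \left(-2\right) - q = -8 - q$)
$c{\left(E \right)} = \sqrt{-5 + E}$ ($c{\left(E \right)} = \sqrt{E - 5} = \sqrt{-5 + E}$)
$x{\left(v \right)} = 4 v^{2}$ ($x{\left(v \right)} = \left(2 v\right)^{2} = 4 v^{2}$)
$20969 - x{\left(c{\left(m{\left(0 \right)} \right)} \right)} = 20969 - 4 \left(\sqrt{-5 - 8}\right)^{2} = 20969 - 4 \left(\sqrt{-13}\right)^{2} = 20969 - 4 \left(i \sqrt{13}\right)^{2} = 20969 - 4 \left(-13\right) = 20969 - -52 = 20969 + 52 = 21021$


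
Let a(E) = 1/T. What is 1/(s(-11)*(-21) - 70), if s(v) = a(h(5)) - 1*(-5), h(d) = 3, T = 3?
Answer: -1/182 ≈ -0.0054945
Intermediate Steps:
a(E) = ⅓ (a(E) = 1/3 = ⅓)
s(v) = 16/3 (s(v) = ⅓ - 1*(-5) = ⅓ + 5 = 16/3)
1/(s(-11)*(-21) - 70) = 1/((16/3)*(-21) - 70) = 1/(-112 - 70) = 1/(-182) = -1/182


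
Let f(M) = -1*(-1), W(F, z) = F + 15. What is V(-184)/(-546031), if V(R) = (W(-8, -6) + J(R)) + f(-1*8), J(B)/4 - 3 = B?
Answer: 716/546031 ≈ 0.0013113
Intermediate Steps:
W(F, z) = 15 + F
J(B) = 12 + 4*B
f(M) = 1
V(R) = 20 + 4*R (V(R) = ((15 - 8) + (12 + 4*R)) + 1 = (7 + (12 + 4*R)) + 1 = (19 + 4*R) + 1 = 20 + 4*R)
V(-184)/(-546031) = (20 + 4*(-184))/(-546031) = (20 - 736)*(-1/546031) = -716*(-1/546031) = 716/546031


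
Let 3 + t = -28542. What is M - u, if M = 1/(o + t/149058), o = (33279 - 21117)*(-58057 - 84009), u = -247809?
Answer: 21273858290008374957/85847803308227 ≈ 2.4781e+5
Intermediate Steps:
t = -28545 (t = -3 - 28542 = -28545)
o = -1727806692 (o = 12162*(-142066) = -1727806692)
M = -49686/85847803308227 (M = 1/(-1727806692 - 28545/149058) = 1/(-1727806692 - 28545*1/149058) = 1/(-1727806692 - 9515/49686) = 1/(-85847803308227/49686) = -49686/85847803308227 ≈ -5.7877e-10)
M - u = -49686/85847803308227 - 1*(-247809) = -49686/85847803308227 + 247809 = 21273858290008374957/85847803308227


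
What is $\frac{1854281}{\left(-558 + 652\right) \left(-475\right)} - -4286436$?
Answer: $\frac{191387513119}{44650} \approx 4.2864 \cdot 10^{6}$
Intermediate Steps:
$\frac{1854281}{\left(-558 + 652\right) \left(-475\right)} - -4286436 = \frac{1854281}{94 \left(-475\right)} + 4286436 = \frac{1854281}{-44650} + 4286436 = 1854281 \left(- \frac{1}{44650}\right) + 4286436 = - \frac{1854281}{44650} + 4286436 = \frac{191387513119}{44650}$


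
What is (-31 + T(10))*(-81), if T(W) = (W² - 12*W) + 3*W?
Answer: 1701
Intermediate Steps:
T(W) = W² - 9*W
(-31 + T(10))*(-81) = (-31 + 10*(-9 + 10))*(-81) = (-31 + 10*1)*(-81) = (-31 + 10)*(-81) = -21*(-81) = 1701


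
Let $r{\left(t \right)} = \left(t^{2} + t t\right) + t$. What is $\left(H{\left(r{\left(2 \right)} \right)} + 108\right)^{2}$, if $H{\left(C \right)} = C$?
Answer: $13924$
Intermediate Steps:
$r{\left(t \right)} = t + 2 t^{2}$ ($r{\left(t \right)} = \left(t^{2} + t^{2}\right) + t = 2 t^{2} + t = t + 2 t^{2}$)
$\left(H{\left(r{\left(2 \right)} \right)} + 108\right)^{2} = \left(2 \left(1 + 2 \cdot 2\right) + 108\right)^{2} = \left(2 \left(1 + 4\right) + 108\right)^{2} = \left(2 \cdot 5 + 108\right)^{2} = \left(10 + 108\right)^{2} = 118^{2} = 13924$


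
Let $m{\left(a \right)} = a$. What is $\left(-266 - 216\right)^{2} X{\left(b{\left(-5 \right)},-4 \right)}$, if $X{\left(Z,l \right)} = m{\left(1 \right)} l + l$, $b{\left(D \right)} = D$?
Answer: $-1858592$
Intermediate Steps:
$X{\left(Z,l \right)} = 2 l$ ($X{\left(Z,l \right)} = 1 l + l = l + l = 2 l$)
$\left(-266 - 216\right)^{2} X{\left(b{\left(-5 \right)},-4 \right)} = \left(-266 - 216\right)^{2} \cdot 2 \left(-4\right) = \left(-482\right)^{2} \left(-8\right) = 232324 \left(-8\right) = -1858592$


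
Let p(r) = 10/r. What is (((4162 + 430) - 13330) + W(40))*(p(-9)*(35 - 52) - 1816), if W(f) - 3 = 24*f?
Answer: 125752850/9 ≈ 1.3973e+7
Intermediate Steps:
W(f) = 3 + 24*f
(((4162 + 430) - 13330) + W(40))*(p(-9)*(35 - 52) - 1816) = (((4162 + 430) - 13330) + (3 + 24*40))*((10/(-9))*(35 - 52) - 1816) = ((4592 - 13330) + (3 + 960))*((10*(-1/9))*(-17) - 1816) = (-8738 + 963)*(-10/9*(-17) - 1816) = -7775*(170/9 - 1816) = -7775*(-16174/9) = 125752850/9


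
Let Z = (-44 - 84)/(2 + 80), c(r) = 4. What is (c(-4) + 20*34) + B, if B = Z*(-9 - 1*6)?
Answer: 29004/41 ≈ 707.42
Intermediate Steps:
Z = -64/41 (Z = -128/82 = -128*1/82 = -64/41 ≈ -1.5610)
B = 960/41 (B = -64*(-9 - 1*6)/41 = -64*(-9 - 6)/41 = -64/41*(-15) = 960/41 ≈ 23.415)
(c(-4) + 20*34) + B = (4 + 20*34) + 960/41 = (4 + 680) + 960/41 = 684 + 960/41 = 29004/41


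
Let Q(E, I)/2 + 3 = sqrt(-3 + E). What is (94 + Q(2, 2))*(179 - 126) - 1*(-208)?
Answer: 4872 + 106*I ≈ 4872.0 + 106.0*I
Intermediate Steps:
Q(E, I) = -6 + 2*sqrt(-3 + E)
(94 + Q(2, 2))*(179 - 126) - 1*(-208) = (94 + (-6 + 2*sqrt(-3 + 2)))*(179 - 126) - 1*(-208) = (94 + (-6 + 2*sqrt(-1)))*53 + 208 = (94 + (-6 + 2*I))*53 + 208 = (88 + 2*I)*53 + 208 = (4664 + 106*I) + 208 = 4872 + 106*I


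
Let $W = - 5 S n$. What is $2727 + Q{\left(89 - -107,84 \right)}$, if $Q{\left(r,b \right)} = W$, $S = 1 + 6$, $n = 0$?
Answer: $2727$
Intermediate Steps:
$S = 7$
$W = 0$ ($W = \left(-5\right) 7 \cdot 0 = \left(-35\right) 0 = 0$)
$Q{\left(r,b \right)} = 0$
$2727 + Q{\left(89 - -107,84 \right)} = 2727 + 0 = 2727$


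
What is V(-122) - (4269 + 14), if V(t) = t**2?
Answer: 10601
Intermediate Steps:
V(-122) - (4269 + 14) = (-122)**2 - (4269 + 14) = 14884 - 1*4283 = 14884 - 4283 = 10601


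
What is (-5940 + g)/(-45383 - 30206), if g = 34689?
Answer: -28749/75589 ≈ -0.38033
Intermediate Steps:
(-5940 + g)/(-45383 - 30206) = (-5940 + 34689)/(-45383 - 30206) = 28749/(-75589) = 28749*(-1/75589) = -28749/75589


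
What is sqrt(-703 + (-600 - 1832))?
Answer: I*sqrt(3135) ≈ 55.991*I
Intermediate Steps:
sqrt(-703 + (-600 - 1832)) = sqrt(-703 - 2432) = sqrt(-3135) = I*sqrt(3135)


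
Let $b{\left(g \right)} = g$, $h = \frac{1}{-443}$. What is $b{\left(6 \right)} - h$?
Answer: $\frac{2659}{443} \approx 6.0023$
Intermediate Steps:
$h = - \frac{1}{443} \approx -0.0022573$
$b{\left(6 \right)} - h = 6 - - \frac{1}{443} = 6 + \frac{1}{443} = \frac{2659}{443}$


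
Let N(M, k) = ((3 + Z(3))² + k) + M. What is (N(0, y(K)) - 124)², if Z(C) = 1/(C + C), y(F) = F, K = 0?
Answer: 16834609/1296 ≈ 12990.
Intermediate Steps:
Z(C) = 1/(2*C)
N(M, k) = 361/36 + M + k (N(M, k) = ((3 + (½)/3)² + k) + M = ((3 + (½)*(⅓))² + k) + M = ((3 + ⅙)² + k) + M = ((19/6)² + k) + M = (361/36 + k) + M = 361/36 + M + k)
(N(0, y(K)) - 124)² = ((361/36 + 0 + 0) - 124)² = (361/36 - 124)² = (-4103/36)² = 16834609/1296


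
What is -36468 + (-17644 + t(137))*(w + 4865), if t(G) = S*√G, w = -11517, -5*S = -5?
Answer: 117331420 - 6652*√137 ≈ 1.1725e+8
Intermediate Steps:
S = 1 (S = -⅕*(-5) = 1)
t(G) = √G (t(G) = 1*√G = √G)
-36468 + (-17644 + t(137))*(w + 4865) = -36468 + (-17644 + √137)*(-11517 + 4865) = -36468 + (-17644 + √137)*(-6652) = -36468 + (117367888 - 6652*√137) = 117331420 - 6652*√137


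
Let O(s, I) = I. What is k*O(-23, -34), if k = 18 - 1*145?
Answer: 4318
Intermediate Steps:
k = -127 (k = 18 - 145 = -127)
k*O(-23, -34) = -127*(-34) = 4318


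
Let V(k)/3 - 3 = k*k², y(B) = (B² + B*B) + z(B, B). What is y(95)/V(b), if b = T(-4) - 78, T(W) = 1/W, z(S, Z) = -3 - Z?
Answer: -382976/30664105 ≈ -0.012489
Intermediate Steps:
y(B) = -3 - B + 2*B² (y(B) = (B² + B*B) + (-3 - B) = (B² + B²) + (-3 - B) = 2*B² + (-3 - B) = -3 - B + 2*B²)
b = -313/4 (b = 1/(-4) - 78 = -¼ - 78 = -313/4 ≈ -78.250)
V(k) = 9 + 3*k³ (V(k) = 9 + 3*(k*k²) = 9 + 3*k³)
y(95)/V(b) = (-3 - 1*95 + 2*95²)/(9 + 3*(-313/4)³) = (-3 - 95 + 2*9025)/(9 + 3*(-30664297/64)) = (-3 - 95 + 18050)/(9 - 91992891/64) = 17952/(-91992315/64) = 17952*(-64/91992315) = -382976/30664105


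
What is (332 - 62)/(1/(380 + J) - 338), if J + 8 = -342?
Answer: -8100/10139 ≈ -0.79889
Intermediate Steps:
J = -350 (J = -8 - 342 = -350)
(332 - 62)/(1/(380 + J) - 338) = (332 - 62)/(1/(380 - 350) - 338) = 270/(1/30 - 338) = 270/(-10139/30) = 270*(-30/10139) = -8100/10139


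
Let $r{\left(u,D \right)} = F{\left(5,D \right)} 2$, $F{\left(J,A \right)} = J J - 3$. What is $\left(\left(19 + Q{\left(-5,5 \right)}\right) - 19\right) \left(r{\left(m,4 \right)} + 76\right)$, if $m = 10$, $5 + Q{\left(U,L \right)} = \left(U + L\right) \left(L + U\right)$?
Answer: $-600$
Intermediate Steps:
$Q{\left(U,L \right)} = -5 + \left(L + U\right)^{2}$ ($Q{\left(U,L \right)} = -5 + \left(U + L\right) \left(L + U\right) = -5 + \left(L + U\right) \left(L + U\right) = -5 + \left(L + U\right)^{2}$)
$F{\left(J,A \right)} = -3 + J^{2}$ ($F{\left(J,A \right)} = J^{2} - 3 = -3 + J^{2}$)
$r{\left(u,D \right)} = 44$ ($r{\left(u,D \right)} = \left(-3 + 5^{2}\right) 2 = \left(-3 + 25\right) 2 = 22 \cdot 2 = 44$)
$\left(\left(19 + Q{\left(-5,5 \right)}\right) - 19\right) \left(r{\left(m,4 \right)} + 76\right) = \left(\left(19 - \left(5 - \left(5 - 5\right)^{2}\right)\right) - 19\right) \left(44 + 76\right) = \left(\left(19 - \left(5 - 0^{2}\right)\right) - 19\right) 120 = \left(\left(19 + \left(-5 + 0\right)\right) - 19\right) 120 = \left(\left(19 - 5\right) - 19\right) 120 = \left(14 - 19\right) 120 = \left(-5\right) 120 = -600$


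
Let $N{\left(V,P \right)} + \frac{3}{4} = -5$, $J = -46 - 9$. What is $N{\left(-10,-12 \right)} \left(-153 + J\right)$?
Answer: $1196$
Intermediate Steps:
$J = -55$
$N{\left(V,P \right)} = - \frac{23}{4}$ ($N{\left(V,P \right)} = - \frac{3}{4} - 5 = - \frac{23}{4}$)
$N{\left(-10,-12 \right)} \left(-153 + J\right) = - \frac{23 \left(-153 - 55\right)}{4} = \left(- \frac{23}{4}\right) \left(-208\right) = 1196$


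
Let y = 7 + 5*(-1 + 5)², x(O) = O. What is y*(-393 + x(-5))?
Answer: -34626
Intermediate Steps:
y = 87 (y = 7 + 5*4² = 7 + 5*16 = 7 + 80 = 87)
y*(-393 + x(-5)) = 87*(-393 - 5) = 87*(-398) = -34626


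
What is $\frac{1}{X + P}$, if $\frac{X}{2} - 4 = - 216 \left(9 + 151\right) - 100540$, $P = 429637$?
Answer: $\frac{1}{159445} \approx 6.2718 \cdot 10^{-6}$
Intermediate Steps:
$X = -270192$ ($X = 8 + 2 \left(- 216 \left(9 + 151\right) - 100540\right) = 8 + 2 \left(\left(-216\right) 160 - 100540\right) = 8 + 2 \left(-34560 - 100540\right) = 8 + 2 \left(-135100\right) = 8 - 270200 = -270192$)
$\frac{1}{X + P} = \frac{1}{-270192 + 429637} = \frac{1}{159445}$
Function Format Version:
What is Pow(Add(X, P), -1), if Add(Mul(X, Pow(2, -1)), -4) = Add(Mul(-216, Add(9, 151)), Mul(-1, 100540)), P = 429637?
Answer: Rational(1, 159445) ≈ 6.2718e-6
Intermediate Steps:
X = -270192 (X = Add(8, Mul(2, Add(Mul(-216, Add(9, 151)), Mul(-1, 100540)))) = Add(8, Mul(2, Add(Mul(-216, 160), -100540))) = Add(8, Mul(2, Add(-34560, -100540))) = Add(8, Mul(2, -135100)) = Add(8, -270200) = -270192)
Pow(Add(X, P), -1) = Pow(Add(-270192, 429637), -1) = Pow(159445, -1) = Rational(1, 159445)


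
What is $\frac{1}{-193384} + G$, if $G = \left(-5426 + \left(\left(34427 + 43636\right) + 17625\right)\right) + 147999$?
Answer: $\frac{46075865223}{193384} \approx 2.3826 \cdot 10^{5}$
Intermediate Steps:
$G = 238261$ ($G = \left(-5426 + \left(78063 + 17625\right)\right) + 147999 = \left(-5426 + 95688\right) + 147999 = 90262 + 147999 = 238261$)
$\frac{1}{-193384} + G = \frac{1}{-193384} + 238261 = - \frac{1}{193384} + 238261 = \frac{46075865223}{193384}$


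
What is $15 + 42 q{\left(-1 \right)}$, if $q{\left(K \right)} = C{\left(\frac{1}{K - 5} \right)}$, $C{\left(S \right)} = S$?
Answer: $8$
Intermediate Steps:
$q{\left(K \right)} = \frac{1}{-5 + K}$ ($q{\left(K \right)} = \frac{1}{K - 5} = \frac{1}{-5 + K}$)
$15 + 42 q{\left(-1 \right)} = 15 + \frac{42}{-5 - 1} = 15 + \frac{42}{-6} = 15 + 42 \left(- \frac{1}{6}\right) = 15 - 7 = 8$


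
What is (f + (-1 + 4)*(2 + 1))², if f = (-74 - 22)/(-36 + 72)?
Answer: 361/9 ≈ 40.111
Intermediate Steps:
f = -8/3 (f = -96/36 = -96*1/36 = -8/3 ≈ -2.6667)
(f + (-1 + 4)*(2 + 1))² = (-8/3 + (-1 + 4)*(2 + 1))² = (-8/3 + 3*3)² = (-8/3 + 9)² = (19/3)² = 361/9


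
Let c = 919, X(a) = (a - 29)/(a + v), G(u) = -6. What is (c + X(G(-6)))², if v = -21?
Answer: 617423104/729 ≈ 8.4695e+5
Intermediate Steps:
X(a) = (-29 + a)/(-21 + a) (X(a) = (a - 29)/(a - 21) = (-29 + a)/(-21 + a))
(c + X(G(-6)))² = (919 + (-29 - 6)/(-21 - 6))² = (919 - 35/(-27))² = (919 - 1/27*(-35))² = (919 + 35/27)² = (24848/27)² = 617423104/729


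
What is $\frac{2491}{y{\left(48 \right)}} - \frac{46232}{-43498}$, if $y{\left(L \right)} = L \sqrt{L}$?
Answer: $\frac{23116}{21749} + \frac{2491 \sqrt{3}}{576} \approx 8.5534$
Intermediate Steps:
$y{\left(L \right)} = L^{\frac{3}{2}}$
$\frac{2491}{y{\left(48 \right)}} - \frac{46232}{-43498} = \frac{2491}{48^{\frac{3}{2}}} - \frac{46232}{-43498} = \frac{2491}{192 \sqrt{3}} - - \frac{23116}{21749} = 2491 \frac{\sqrt{3}}{576} + \frac{23116}{21749} = \frac{2491 \sqrt{3}}{576} + \frac{23116}{21749} = \frac{23116}{21749} + \frac{2491 \sqrt{3}}{576}$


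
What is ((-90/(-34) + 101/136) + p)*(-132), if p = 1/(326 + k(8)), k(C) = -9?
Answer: -4827009/10778 ≈ -447.86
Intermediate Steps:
p = 1/317 (p = 1/(326 - 9) = 1/317 ≈ 0.0031546)
((-90/(-34) + 101/136) + p)*(-132) = ((-90/(-34) + 101/136) + 1/317)*(-132) = ((-90*(-1/34) + 101*(1/136)) + 1/317)*(-132) = ((45/17 + 101/136) + 1/317)*(-132) = (461/136 + 1/317)*(-132) = (146273/43112)*(-132) = -4827009/10778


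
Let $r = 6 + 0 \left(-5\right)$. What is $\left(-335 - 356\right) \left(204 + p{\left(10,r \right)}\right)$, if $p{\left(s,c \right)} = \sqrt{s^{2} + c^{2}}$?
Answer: $-140964 - 1382 \sqrt{34} \approx -1.4902 \cdot 10^{5}$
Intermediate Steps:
$r = 6$ ($r = 6 + 0 = 6$)
$p{\left(s,c \right)} = \sqrt{c^{2} + s^{2}}$
$\left(-335 - 356\right) \left(204 + p{\left(10,r \right)}\right) = \left(-335 - 356\right) \left(204 + \sqrt{6^{2} + 10^{2}}\right) = - 691 \left(204 + \sqrt{36 + 100}\right) = - 691 \left(204 + \sqrt{136}\right) = - 691 \left(204 + 2 \sqrt{34}\right) = -140964 - 1382 \sqrt{34}$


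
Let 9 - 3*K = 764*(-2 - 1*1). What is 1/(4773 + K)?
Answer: 1/5540 ≈ 0.00018051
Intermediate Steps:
K = 767 (K = 3 - 764*(-2 - 1*1)/3 = 3 - 764*(-2 - 1)/3 = 3 - 764*(-3)/3 = 3 - ⅓*(-2292) = 3 + 764 = 767)
1/(4773 + K) = 1/(4773 + 767) = 1/5540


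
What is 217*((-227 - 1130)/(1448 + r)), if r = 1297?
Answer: -294469/2745 ≈ -107.27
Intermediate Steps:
217*((-227 - 1130)/(1448 + r)) = 217*((-227 - 1130)/(1448 + 1297)) = 217*(-1357/2745) = -294469/2745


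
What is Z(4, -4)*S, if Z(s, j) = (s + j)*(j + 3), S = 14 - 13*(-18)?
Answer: 0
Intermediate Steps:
S = 248 (S = 14 + 234 = 248)
Z(s, j) = (3 + j)*(j + s) (Z(s, j) = (j + s)*(3 + j) = (3 + j)*(j + s))
Z(4, -4)*S = ((-4)² + 3*(-4) + 3*4 - 4*4)*248 = (16 - 12 + 12 - 16)*248 = 0*248 = 0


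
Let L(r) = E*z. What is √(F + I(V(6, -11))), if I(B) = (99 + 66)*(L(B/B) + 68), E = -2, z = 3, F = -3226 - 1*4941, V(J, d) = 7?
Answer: √2063 ≈ 45.420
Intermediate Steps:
F = -8167 (F = -3226 - 4941 = -8167)
L(r) = -6 (L(r) = -2*3 = -6)
I(B) = 10230 (I(B) = (99 + 66)*(-6 + 68) = 165*62 = 10230)
√(F + I(V(6, -11))) = √(-8167 + 10230) = √2063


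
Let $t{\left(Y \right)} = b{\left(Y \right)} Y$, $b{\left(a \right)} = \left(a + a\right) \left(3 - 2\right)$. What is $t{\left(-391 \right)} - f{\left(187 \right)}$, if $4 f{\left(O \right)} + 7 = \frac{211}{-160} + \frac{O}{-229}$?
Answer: $\frac{44812813439}{146560} \approx 3.0576 \cdot 10^{5}$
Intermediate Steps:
$b{\left(a \right)} = 2 a$ ($b{\left(a \right)} = 2 a 1 = 2 a$)
$f{\left(O \right)} = - \frac{1331}{640} - \frac{O}{916}$ ($f{\left(O \right)} = - \frac{7}{4} + \frac{\frac{211}{-160} + \frac{O}{-229}}{4} = - \frac{7}{4} + \frac{211 \left(- \frac{1}{160}\right) + O \left(- \frac{1}{229}\right)}{4} = - \frac{7}{4} + \frac{- \frac{211}{160} - \frac{O}{229}}{4} = - \frac{7}{4} - \left(\frac{211}{640} + \frac{O}{916}\right) = - \frac{1331}{640} - \frac{O}{916}$)
$t{\left(Y \right)} = 2 Y^{2}$ ($t{\left(Y \right)} = 2 Y Y = 2 Y^{2}$)
$t{\left(-391 \right)} - f{\left(187 \right)} = 2 \left(-391\right)^{2} - \left(- \frac{1331}{640} - \frac{187}{916}\right) = 2 \cdot 152881 - \left(- \frac{1331}{640} - \frac{187}{916}\right) = 305762 - - \frac{334719}{146560} = 305762 + \frac{334719}{146560} = \frac{44812813439}{146560}$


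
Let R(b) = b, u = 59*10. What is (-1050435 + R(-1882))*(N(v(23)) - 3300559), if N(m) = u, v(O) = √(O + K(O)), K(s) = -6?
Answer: 3472613478173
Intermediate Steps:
u = 590
v(O) = √(-6 + O) (v(O) = √(O - 6) = √(-6 + O))
N(m) = 590
(-1050435 + R(-1882))*(N(v(23)) - 3300559) = (-1050435 - 1882)*(590 - 3300559) = -1052317*(-3299969) = 3472613478173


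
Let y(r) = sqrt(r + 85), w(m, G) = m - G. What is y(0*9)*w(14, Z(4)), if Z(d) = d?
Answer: 10*sqrt(85) ≈ 92.195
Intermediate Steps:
y(r) = sqrt(85 + r)
y(0*9)*w(14, Z(4)) = sqrt(85 + 0*9)*(14 - 1*4) = sqrt(85 + 0)*(14 - 4) = sqrt(85)*10 = 10*sqrt(85)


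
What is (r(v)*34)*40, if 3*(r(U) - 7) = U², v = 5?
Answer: 62560/3 ≈ 20853.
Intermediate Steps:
r(U) = 7 + U²/3
(r(v)*34)*40 = ((7 + (⅓)*5²)*34)*40 = ((7 + (⅓)*25)*34)*40 = ((7 + 25/3)*34)*40 = ((46/3)*34)*40 = (1564/3)*40 = 62560/3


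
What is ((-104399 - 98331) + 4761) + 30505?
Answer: -167464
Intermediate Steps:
((-104399 - 98331) + 4761) + 30505 = (-202730 + 4761) + 30505 = -197969 + 30505 = -167464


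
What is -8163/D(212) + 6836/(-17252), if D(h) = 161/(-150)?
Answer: 5280777701/694393 ≈ 7604.9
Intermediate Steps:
D(h) = -161/150 (D(h) = 161*(-1/150) = -161/150)
-8163/D(212) + 6836/(-17252) = -8163/(-161/150) + 6836/(-17252) = -8163*(-150/161) + 6836*(-1/17252) = 1224450/161 - 1709/4313 = 5280777701/694393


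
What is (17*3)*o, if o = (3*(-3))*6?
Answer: -2754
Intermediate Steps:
o = -54 (o = -9*6 = -54)
(17*3)*o = (17*3)*(-54) = 51*(-54) = -2754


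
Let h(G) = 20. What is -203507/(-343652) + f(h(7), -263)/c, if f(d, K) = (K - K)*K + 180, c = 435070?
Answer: 8860164785/14951267564 ≈ 0.59260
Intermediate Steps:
f(d, K) = 180 (f(d, K) = 0*K + 180 = 0 + 180 = 180)
-203507/(-343652) + f(h(7), -263)/c = -203507/(-343652) + 180/435070 = -203507*(-1/343652) + 180*(1/435070) = 203507/343652 + 18/43507 = 8860164785/14951267564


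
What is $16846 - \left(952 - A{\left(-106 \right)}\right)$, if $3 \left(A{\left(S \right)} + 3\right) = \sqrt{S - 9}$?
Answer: $15891 + \frac{i \sqrt{115}}{3} \approx 15891.0 + 3.5746 i$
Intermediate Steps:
$A{\left(S \right)} = -3 + \frac{\sqrt{-9 + S}}{3}$ ($A{\left(S \right)} = -3 + \frac{\sqrt{S - 9}}{3} = -3 + \frac{\sqrt{-9 + S}}{3}$)
$16846 - \left(952 - A{\left(-106 \right)}\right) = 16846 - \left(952 - \left(-3 + \frac{\sqrt{-9 - 106}}{3}\right)\right) = 16846 - \left(952 - \left(-3 + \frac{\sqrt{-115}}{3}\right)\right) = 16846 - \left(952 - \left(-3 + \frac{i \sqrt{115}}{3}\right)\right) = 16846 - \left(952 + \left(3 - \frac{i \sqrt{115}}{3}\right)\right) = 16846 - \left(955 - \frac{i \sqrt{115}}{3}\right) = 15891 + \frac{i \sqrt{115}}{3}$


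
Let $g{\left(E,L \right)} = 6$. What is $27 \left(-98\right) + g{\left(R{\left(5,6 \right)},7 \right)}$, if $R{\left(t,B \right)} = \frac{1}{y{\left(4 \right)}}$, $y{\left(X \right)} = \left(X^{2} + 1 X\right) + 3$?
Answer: $-2640$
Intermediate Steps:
$y{\left(X \right)} = 3 + X + X^{2}$ ($y{\left(X \right)} = \left(X^{2} + X\right) + 3 = \left(X + X^{2}\right) + 3 = 3 + X + X^{2}$)
$R{\left(t,B \right)} = \frac{1}{23}$ ($R{\left(t,B \right)} = \frac{1}{3 + 4 + 4^{2}} = \frac{1}{3 + 4 + 16} = \frac{1}{23}$)
$27 \left(-98\right) + g{\left(R{\left(5,6 \right)},7 \right)} = 27 \left(-98\right) + 6 = -2646 + 6 = -2640$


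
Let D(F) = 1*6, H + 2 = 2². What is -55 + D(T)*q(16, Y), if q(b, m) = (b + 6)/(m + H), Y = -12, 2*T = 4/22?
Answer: -341/5 ≈ -68.200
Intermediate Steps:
T = 1/11 (T = (4/22)/2 = (4*(1/22))/2 = (½)*(2/11) = 1/11 ≈ 0.090909)
H = 2 (H = -2 + 2² = -2 + 4 = 2)
D(F) = 6
q(b, m) = (6 + b)/(2 + m) (q(b, m) = (b + 6)/(m + 2) = (6 + b)/(2 + m))
-55 + D(T)*q(16, Y) = -55 + 6*((6 + 16)/(2 - 12)) = -55 + 6*(22/(-10)) = -55 + 6*(-⅒*22) = -55 + 6*(-11/5) = -55 - 66/5 = -341/5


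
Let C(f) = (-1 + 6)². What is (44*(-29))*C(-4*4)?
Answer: -31900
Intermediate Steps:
C(f) = 25 (C(f) = 5² = 25)
(44*(-29))*C(-4*4) = (44*(-29))*25 = -1276*25 = -31900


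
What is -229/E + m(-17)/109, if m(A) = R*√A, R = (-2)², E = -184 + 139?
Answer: 229/45 + 4*I*√17/109 ≈ 5.0889 + 0.15131*I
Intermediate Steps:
E = -45
R = 4
m(A) = 4*√A
-229/E + m(-17)/109 = -229/(-45) + (4*√(-17))/109 = -229*(-1/45) + (4*(I*√17))*(1/109) = 229/45 + (4*I*√17)*(1/109) = 229/45 + 4*I*√17/109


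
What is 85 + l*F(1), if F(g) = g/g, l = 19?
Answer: 104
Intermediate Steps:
F(g) = 1
85 + l*F(1) = 85 + 19*1 = 85 + 19 = 104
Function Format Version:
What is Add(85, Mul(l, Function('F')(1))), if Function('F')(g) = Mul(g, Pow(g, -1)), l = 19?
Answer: 104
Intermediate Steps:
Function('F')(g) = 1
Add(85, Mul(l, Function('F')(1))) = Add(85, Mul(19, 1)) = Add(85, 19) = 104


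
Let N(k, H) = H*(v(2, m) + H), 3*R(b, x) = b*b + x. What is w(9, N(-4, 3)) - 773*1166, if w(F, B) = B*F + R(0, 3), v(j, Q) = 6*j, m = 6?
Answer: -900912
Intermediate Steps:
R(b, x) = x/3 + b²/3 (R(b, x) = (b*b + x)/3 = (b² + x)/3 = (x + b²)/3 = x/3 + b²/3)
N(k, H) = H*(12 + H) (N(k, H) = H*(6*2 + H) = H*(12 + H))
w(F, B) = 1 + B*F (w(F, B) = B*F + ((⅓)*3 + (⅓)*0²) = B*F + (1 + (⅓)*0) = B*F + (1 + 0) = B*F + 1 = 1 + B*F)
w(9, N(-4, 3)) - 773*1166 = (1 + (3*(12 + 3))*9) - 773*1166 = (1 + (3*15)*9) - 901318 = (1 + 45*9) - 901318 = (1 + 405) - 901318 = 406 - 901318 = -900912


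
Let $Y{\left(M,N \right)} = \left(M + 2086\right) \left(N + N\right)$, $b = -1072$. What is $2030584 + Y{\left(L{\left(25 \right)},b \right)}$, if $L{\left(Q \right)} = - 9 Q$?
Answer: $-1959400$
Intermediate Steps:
$Y{\left(M,N \right)} = 2 N \left(2086 + M\right)$ ($Y{\left(M,N \right)} = \left(2086 + M\right) 2 N = 2 N \left(2086 + M\right)$)
$2030584 + Y{\left(L{\left(25 \right)},b \right)} = 2030584 + 2 \left(-1072\right) \left(2086 - 225\right) = 2030584 + 2 \left(-1072\right) 1861 = 2030584 - 3989984 = -1959400$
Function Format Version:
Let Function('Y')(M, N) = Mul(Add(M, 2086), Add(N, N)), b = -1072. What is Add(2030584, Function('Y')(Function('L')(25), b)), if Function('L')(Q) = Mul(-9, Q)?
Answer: -1959400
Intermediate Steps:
Function('Y')(M, N) = Mul(2, N, Add(2086, M)) (Function('Y')(M, N) = Mul(Add(2086, M), Mul(2, N)) = Mul(2, N, Add(2086, M)))
Add(2030584, Function('Y')(Function('L')(25), b)) = Add(2030584, Mul(2, -1072, Add(2086, Mul(-9, 25)))) = Add(2030584, Mul(2, -1072, Add(2086, -225))) = Add(2030584, Mul(2, -1072, 1861)) = Add(2030584, -3989984) = -1959400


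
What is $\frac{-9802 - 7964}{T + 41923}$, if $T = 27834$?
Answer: $- \frac{17766}{69757} \approx -0.25468$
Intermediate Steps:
$\frac{-9802 - 7964}{T + 41923} = \frac{-9802 - 7964}{27834 + 41923} = - \frac{17766}{69757}$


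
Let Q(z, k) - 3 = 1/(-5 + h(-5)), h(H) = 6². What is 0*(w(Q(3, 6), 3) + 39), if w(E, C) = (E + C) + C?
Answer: 0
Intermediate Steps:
h(H) = 36
Q(z, k) = 94/31 (Q(z, k) = 3 + 1/(-5 + 36) = 3 + 1/31 = 94/31)
w(E, C) = E + 2*C (w(E, C) = (C + E) + C = E + 2*C)
0*(w(Q(3, 6), 3) + 39) = 0*((94/31 + 2*3) + 39) = 0*((94/31 + 6) + 39) = 0*(280/31 + 39) = 0*(1489/31) = 0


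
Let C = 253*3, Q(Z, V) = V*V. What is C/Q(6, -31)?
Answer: 759/961 ≈ 0.78980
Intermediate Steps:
Q(Z, V) = V²
C = 759
C/Q(6, -31) = 759/((-31)²) = 759/961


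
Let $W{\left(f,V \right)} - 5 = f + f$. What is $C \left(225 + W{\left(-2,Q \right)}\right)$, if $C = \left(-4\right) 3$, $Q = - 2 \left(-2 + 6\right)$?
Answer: $-2712$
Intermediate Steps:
$Q = -8$ ($Q = \left(-2\right) 4 = -8$)
$W{\left(f,V \right)} = 5 + 2 f$ ($W{\left(f,V \right)} = 5 + \left(f + f\right) = 5 + 2 f$)
$C = -12$
$C \left(225 + W{\left(-2,Q \right)}\right) = - 12 \left(225 + \left(5 + 2 \left(-2\right)\right)\right) = - 12 \left(225 + \left(5 - 4\right)\right) = - 12 \left(225 + 1\right) = \left(-12\right) 226 = -2712$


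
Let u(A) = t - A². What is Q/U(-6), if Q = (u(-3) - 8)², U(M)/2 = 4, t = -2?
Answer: 361/8 ≈ 45.125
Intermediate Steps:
U(M) = 8 (U(M) = 2*4 = 8)
u(A) = -2 - A²
Q = 361 (Q = ((-2 - 1*(-3)²) - 8)² = ((-2 - 1*9) - 8)² = ((-2 - 9) - 8)² = (-11 - 8)² = (-19)² = 361)
Q/U(-6) = 361/8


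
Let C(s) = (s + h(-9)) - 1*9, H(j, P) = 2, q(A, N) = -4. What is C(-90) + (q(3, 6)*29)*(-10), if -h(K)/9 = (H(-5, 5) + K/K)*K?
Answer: 1304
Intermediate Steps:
h(K) = -27*K (h(K) = -9*(2 + K/K)*K = -9*(2 + 1)*K = -27*K)
C(s) = 234 + s (C(s) = (s - 27*(-9)) - 1*9 = (s + 243) - 9 = (243 + s) - 9 = 234 + s)
C(-90) + (q(3, 6)*29)*(-10) = (234 - 90) - 4*29*(-10) = 144 - 116*(-10) = 144 + 1160 = 1304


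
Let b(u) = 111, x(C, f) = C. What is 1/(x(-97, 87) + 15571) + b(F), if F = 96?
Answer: 1717615/15474 ≈ 111.00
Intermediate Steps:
1/(x(-97, 87) + 15571) + b(F) = 1/(-97 + 15571) + 111 = 1/15474 + 111 = 1717615/15474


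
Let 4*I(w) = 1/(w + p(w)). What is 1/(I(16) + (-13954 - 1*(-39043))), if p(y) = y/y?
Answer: 68/1706053 ≈ 3.9858e-5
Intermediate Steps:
p(y) = 1
I(w) = 1/(4*(1 + w)) (I(w) = 1/(4*(w + 1)) = 1/(4*(1 + w)))
1/(I(16) + (-13954 - 1*(-39043))) = 1/(1/(4*(1 + 16)) + (-13954 - 1*(-39043))) = 1/((¼)/17 + (-13954 + 39043)) = 1/((¼)*(1/17) + 25089) = 1/(1/68 + 25089) = 1/(1706053/68) = 68/1706053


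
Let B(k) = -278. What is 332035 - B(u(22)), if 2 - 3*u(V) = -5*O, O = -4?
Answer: 332313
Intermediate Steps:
u(V) = -6 (u(V) = 2/3 - (-5)*(-4)/3 = 2/3 - 1/3*20 = 2/3 - 20/3 = -6)
332035 - B(u(22)) = 332035 - 1*(-278) = 332035 + 278 = 332313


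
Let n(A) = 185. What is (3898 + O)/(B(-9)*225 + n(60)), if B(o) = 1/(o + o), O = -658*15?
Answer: -11944/345 ≈ -34.620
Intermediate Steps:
O = -9870
B(o) = 1/(2*o)
(3898 + O)/(B(-9)*225 + n(60)) = (3898 - 9870)/(((1/2)/(-9))*225 + 185) = -5972/(((1/2)*(-1/9))*225 + 185) = -5972/(-1/18*225 + 185) = -5972/(-25/2 + 185) = -5972/345/2 = -5972*2/345 = -11944/345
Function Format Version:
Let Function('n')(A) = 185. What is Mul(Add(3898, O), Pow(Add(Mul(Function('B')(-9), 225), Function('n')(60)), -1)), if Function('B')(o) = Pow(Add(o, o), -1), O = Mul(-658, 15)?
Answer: Rational(-11944, 345) ≈ -34.620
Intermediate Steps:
O = -9870
Function('B')(o) = Mul(Rational(1, 2), Pow(o, -1)) (Function('B')(o) = Pow(Mul(2, o), -1) = Mul(Rational(1, 2), Pow(o, -1)))
Mul(Add(3898, O), Pow(Add(Mul(Function('B')(-9), 225), Function('n')(60)), -1)) = Mul(Add(3898, -9870), Pow(Add(Mul(Mul(Rational(1, 2), Pow(-9, -1)), 225), 185), -1)) = Mul(-5972, Pow(Add(Mul(Mul(Rational(1, 2), Rational(-1, 9)), 225), 185), -1)) = Mul(-5972, Pow(Add(Mul(Rational(-1, 18), 225), 185), -1)) = Mul(-5972, Pow(Add(Rational(-25, 2), 185), -1)) = Mul(-5972, Pow(Rational(345, 2), -1)) = Mul(-5972, Rational(2, 345)) = Rational(-11944, 345)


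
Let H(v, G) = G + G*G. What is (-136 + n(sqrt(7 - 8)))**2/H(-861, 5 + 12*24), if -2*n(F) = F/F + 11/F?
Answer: 9301/43071 - 143*I/8204 ≈ 0.21595 - 0.017431*I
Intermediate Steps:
n(F) = -1/2 - 11/(2*F) (n(F) = -(F/F + 11/F)/2 = -(1 + 11/F)/2 = -1/2 - 11/(2*F))
H(v, G) = G + G**2
(-136 + n(sqrt(7 - 8)))**2/H(-861, 5 + 12*24) = (-136 + (-11 - sqrt(7 - 8))/(2*(sqrt(7 - 8))))**2/(((5 + 12*24)*(1 + (5 + 12*24)))) = (-136 + (-11 - sqrt(-1))/(2*(sqrt(-1))))**2/(((5 + 288)*(1 + (5 + 288)))) = (-136 + (-11 - I)/(2*I))**2/((293*(1 + 293))) = (-136 + (-I)*(-11 - I)/2)**2/((293*294)) = (-136 - I*(-11 - I)/2)**2/86142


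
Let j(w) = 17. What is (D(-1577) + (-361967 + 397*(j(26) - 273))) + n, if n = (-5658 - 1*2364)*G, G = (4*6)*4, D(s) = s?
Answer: -1235288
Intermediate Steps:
G = 96 (G = 24*4 = 96)
n = -770112 (n = (-5658 - 1*2364)*96 = (-5658 - 2364)*96 = -8022*96 = -770112)
(D(-1577) + (-361967 + 397*(j(26) - 273))) + n = (-1577 + (-361967 + 397*(17 - 273))) - 770112 = (-1577 + (-361967 + 397*(-256))) - 770112 = (-1577 + (-361967 - 101632)) - 770112 = (-1577 - 463599) - 770112 = -465176 - 770112 = -1235288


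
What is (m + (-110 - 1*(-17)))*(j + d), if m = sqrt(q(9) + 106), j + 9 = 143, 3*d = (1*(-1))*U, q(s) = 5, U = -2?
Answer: -12524 + 404*sqrt(111)/3 ≈ -11105.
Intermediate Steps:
d = 2/3 (d = ((1*(-1))*(-2))/3 = (-1*(-2))/3 = (1/3)*2 = 2/3 ≈ 0.66667)
j = 134 (j = -9 + 143 = 134)
m = sqrt(111) (m = sqrt(5 + 106) = sqrt(111) ≈ 10.536)
(m + (-110 - 1*(-17)))*(j + d) = (sqrt(111) + (-110 - 1*(-17)))*(134 + 2/3) = (sqrt(111) + (-110 + 17))*(404/3) = (sqrt(111) - 93)*(404/3) = (-93 + sqrt(111))*(404/3) = -12524 + 404*sqrt(111)/3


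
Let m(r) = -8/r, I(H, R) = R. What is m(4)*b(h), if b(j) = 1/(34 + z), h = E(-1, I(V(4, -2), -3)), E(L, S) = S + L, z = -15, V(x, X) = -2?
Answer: -2/19 ≈ -0.10526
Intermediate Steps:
E(L, S) = L + S
h = -4 (h = -1 - 3 = -4)
b(j) = 1/19 (b(j) = 1/(34 - 15) = 1/19)
m(4)*b(h) = -8/4*(1/19) = -8*¼*(1/19) = -2*1/19 = -2/19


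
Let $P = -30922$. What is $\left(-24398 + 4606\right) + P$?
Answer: $-50714$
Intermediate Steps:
$\left(-24398 + 4606\right) + P = \left(-24398 + 4606\right) - 30922 = -19792 - 30922 = -50714$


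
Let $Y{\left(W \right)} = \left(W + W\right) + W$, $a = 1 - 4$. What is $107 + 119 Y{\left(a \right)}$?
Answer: $-964$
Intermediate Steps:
$a = -3$
$Y{\left(W \right)} = 3 W$ ($Y{\left(W \right)} = 2 W + W = 3 W$)
$107 + 119 Y{\left(a \right)} = 107 + 119 \cdot 3 \left(-3\right) = 107 + 119 \left(-9\right) = 107 - 1071 = -964$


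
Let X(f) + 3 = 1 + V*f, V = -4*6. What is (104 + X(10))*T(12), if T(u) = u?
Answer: -1656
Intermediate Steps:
V = -24
X(f) = -2 - 24*f (X(f) = -3 + (1 - 24*f) = -2 - 24*f)
(104 + X(10))*T(12) = (104 + (-2 - 24*10))*12 = (104 + (-2 - 240))*12 = (104 - 242)*12 = -138*12 = -1656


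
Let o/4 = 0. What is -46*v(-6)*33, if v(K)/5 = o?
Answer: 0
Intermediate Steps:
o = 0 (o = 4*0 = 0)
v(K) = 0 (v(K) = 5*0 = 0)
-46*v(-6)*33 = -46*0*33 = 0*33 = 0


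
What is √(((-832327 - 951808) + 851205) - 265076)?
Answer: I*√1198006 ≈ 1094.5*I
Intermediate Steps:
√(((-832327 - 951808) + 851205) - 265076) = √((-1784135 + 851205) - 265076) = √(-932930 - 265076) = √(-1198006) = I*√1198006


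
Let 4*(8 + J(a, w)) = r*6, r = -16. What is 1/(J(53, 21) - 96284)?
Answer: -1/96316 ≈ -1.0382e-5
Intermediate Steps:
J(a, w) = -32 (J(a, w) = -8 + (-16*6)/4 = -8 + (¼)*(-96) = -8 - 24 = -32)
1/(J(53, 21) - 96284) = 1/(-32 - 96284) = 1/(-96316) = -1/96316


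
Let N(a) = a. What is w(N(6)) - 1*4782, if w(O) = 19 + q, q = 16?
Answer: -4747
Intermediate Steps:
w(O) = 35 (w(O) = 19 + 16 = 35)
w(N(6)) - 1*4782 = 35 - 1*4782 = 35 - 4782 = -4747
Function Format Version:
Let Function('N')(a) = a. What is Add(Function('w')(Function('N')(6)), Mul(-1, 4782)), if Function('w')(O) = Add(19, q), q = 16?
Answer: -4747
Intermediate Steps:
Function('w')(O) = 35 (Function('w')(O) = Add(19, 16) = 35)
Add(Function('w')(Function('N')(6)), Mul(-1, 4782)) = Add(35, Mul(-1, 4782)) = Add(35, -4782) = -4747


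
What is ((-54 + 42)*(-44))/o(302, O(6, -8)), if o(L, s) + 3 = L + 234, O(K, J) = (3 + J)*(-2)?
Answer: 528/533 ≈ 0.99062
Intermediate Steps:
O(K, J) = -6 - 2*J
o(L, s) = 231 + L (o(L, s) = -3 + (L + 234) = -3 + (234 + L) = 231 + L)
((-54 + 42)*(-44))/o(302, O(6, -8)) = ((-54 + 42)*(-44))/(231 + 302) = -12*(-44)/533 = 528*(1/533) = 528/533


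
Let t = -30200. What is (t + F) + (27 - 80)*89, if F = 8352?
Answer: -26565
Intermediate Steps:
(t + F) + (27 - 80)*89 = (-30200 + 8352) + (27 - 80)*89 = -21848 - 53*89 = -21848 - 4717 = -26565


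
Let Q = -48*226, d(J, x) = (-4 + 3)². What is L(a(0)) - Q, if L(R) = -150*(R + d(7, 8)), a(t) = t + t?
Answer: 10698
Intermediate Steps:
a(t) = 2*t
d(J, x) = 1 (d(J, x) = (-1)² = 1)
Q = -10848
L(R) = -150 - 150*R (L(R) = -150*(R + 1) = -150*(1 + R) = -150 - 150*R)
L(a(0)) - Q = (-150 - 300*0) - 1*(-10848) = (-150 - 150*0) + 10848 = (-150 + 0) + 10848 = -150 + 10848 = 10698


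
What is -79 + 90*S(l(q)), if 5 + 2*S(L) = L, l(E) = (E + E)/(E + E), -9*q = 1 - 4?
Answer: -259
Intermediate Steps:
q = ⅓ (q = -(1 - 4)/9 = -⅑*(-3) = ⅓ ≈ 0.33333)
l(E) = 1 (l(E) = (2*E)/((2*E)) = (2*E)*(1/(2*E)) = 1)
S(L) = -5/2 + L/2
-79 + 90*S(l(q)) = -79 + 90*(-5/2 + (½)*1) = -79 + 90*(-5/2 + ½) = -79 + 90*(-2) = -79 - 180 = -259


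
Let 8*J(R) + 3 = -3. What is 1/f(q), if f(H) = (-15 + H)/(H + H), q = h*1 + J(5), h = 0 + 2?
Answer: -2/11 ≈ -0.18182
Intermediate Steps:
J(R) = -3/4 (J(R) = -3/8 + (1/8)*(-3) = -3/8 - 3/8 = -3/4)
h = 2
q = 5/4 (q = 2*1 - 3/4 = 2 - 3/4 = 5/4 ≈ 1.2500)
f(H) = (-15 + H)/(2*H) (f(H) = (-15 + H)/((2*H)) = (-15 + H)*(1/(2*H)) = (-15 + H)/(2*H))
1/f(q) = 1/((-15 + 5/4)/(2*(5/4))) = 1/((1/2)*(4/5)*(-55/4)) = 1/(-11/2) = -2/11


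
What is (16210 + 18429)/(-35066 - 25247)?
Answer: -3149/5483 ≈ -0.57432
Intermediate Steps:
(16210 + 18429)/(-35066 - 25247) = 34639/(-60313) = 34639*(-1/60313) = -3149/5483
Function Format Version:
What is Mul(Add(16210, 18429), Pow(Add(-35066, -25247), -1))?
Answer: Rational(-3149, 5483) ≈ -0.57432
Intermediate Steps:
Mul(Add(16210, 18429), Pow(Add(-35066, -25247), -1)) = Mul(34639, Pow(-60313, -1)) = Mul(34639, Rational(-1, 60313)) = Rational(-3149, 5483)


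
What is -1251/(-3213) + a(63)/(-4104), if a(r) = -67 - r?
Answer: 102811/244188 ≈ 0.42103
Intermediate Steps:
-1251/(-3213) + a(63)/(-4104) = -1251/(-3213) + (-67 - 1*63)/(-4104) = -1251*(-1/3213) + (-67 - 63)*(-1/4104) = 139/357 - 130*(-1/4104) = 139/357 + 65/2052 = 102811/244188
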